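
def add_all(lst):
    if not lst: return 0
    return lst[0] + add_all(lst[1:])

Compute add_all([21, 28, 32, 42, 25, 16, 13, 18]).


add_all([21, 28, 32, 42, 25, 16, 13, 18]) = 21 + add_all([28, 32, 42, 25, 16, 13, 18])
add_all([28, 32, 42, 25, 16, 13, 18]) = 28 + add_all([32, 42, 25, 16, 13, 18])
add_all([32, 42, 25, 16, 13, 18]) = 32 + add_all([42, 25, 16, 13, 18])
add_all([42, 25, 16, 13, 18]) = 42 + add_all([25, 16, 13, 18])
add_all([25, 16, 13, 18]) = 25 + add_all([16, 13, 18])
add_all([16, 13, 18]) = 16 + add_all([13, 18])
add_all([13, 18]) = 13 + add_all([18])
add_all([18]) = 18 + add_all([])
add_all([]) = 0  (base case)
Total: 21 + 28 + 32 + 42 + 25 + 16 + 13 + 18 + 0 = 195

195


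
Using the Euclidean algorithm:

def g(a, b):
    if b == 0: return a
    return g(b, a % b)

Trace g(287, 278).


g(287, 278) = g(278, 9)
g(278, 9) = g(9, 8)
g(9, 8) = g(8, 1)
g(8, 1) = g(1, 0)
g(1, 0) = 1  (base case)

1


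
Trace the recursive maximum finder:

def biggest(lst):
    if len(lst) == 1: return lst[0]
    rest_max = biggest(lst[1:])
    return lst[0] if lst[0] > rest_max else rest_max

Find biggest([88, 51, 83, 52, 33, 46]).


biggest([88, 51, 83, 52, 33, 46]): compare 88 with biggest([51, 83, 52, 33, 46])
biggest([51, 83, 52, 33, 46]): compare 51 with biggest([83, 52, 33, 46])
biggest([83, 52, 33, 46]): compare 83 with biggest([52, 33, 46])
biggest([52, 33, 46]): compare 52 with biggest([33, 46])
biggest([33, 46]): compare 33 with biggest([46])
biggest([46]) = 46  (base case)
Compare 33 with 46 -> 46
Compare 52 with 46 -> 52
Compare 83 with 52 -> 83
Compare 51 with 83 -> 83
Compare 88 with 83 -> 88

88


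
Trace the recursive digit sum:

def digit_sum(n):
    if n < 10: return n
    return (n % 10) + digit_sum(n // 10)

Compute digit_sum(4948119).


digit_sum(4948119) = 9 + digit_sum(494811)
digit_sum(494811) = 1 + digit_sum(49481)
digit_sum(49481) = 1 + digit_sum(4948)
digit_sum(4948) = 8 + digit_sum(494)
digit_sum(494) = 4 + digit_sum(49)
digit_sum(49) = 9 + digit_sum(4)
digit_sum(4) = 4  (base case)
Total: 9 + 1 + 1 + 8 + 4 + 9 + 4 = 36

36


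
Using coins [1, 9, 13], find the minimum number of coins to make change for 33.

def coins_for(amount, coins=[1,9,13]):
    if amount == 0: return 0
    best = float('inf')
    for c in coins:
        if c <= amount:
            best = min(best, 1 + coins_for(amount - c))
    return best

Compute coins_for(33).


Building up with DP:
coins_for(0) = 0
coins_for(1) = min(1+coins_for(0)=1+0=1) = 1
coins_for(2) = min(1+coins_for(1)=1+1=2) = 2
coins_for(3) = min(1+coins_for(2)=1+2=3) = 3
coins_for(4) = min(1+coins_for(3)=1+3=4) = 4
coins_for(5) = min(1+coins_for(4)=1+4=5) = 5
coins_for(6) = min(1+coins_for(5)=1+5=6) = 6
coins_for(7) = min(1+coins_for(6)=1+6=7) = 7
coins_for(8) = min(1+coins_for(7)=1+7=8) = 8
coins_for(9) = min(1+coins_for(8)=1+8=9, 1+coins_for(0)=1+0=1) = 1
coins_for(10) = min(1+coins_for(9)=1+1=2, 1+coins_for(1)=1+1=2) = 2
coins_for(11) = min(1+coins_for(10)=1+2=3, 1+coins_for(2)=1+2=3) = 3
coins_for(12) = min(1+coins_for(11)=1+3=4, 1+coins_for(3)=1+3=4) = 4
coins_for(13) = min(1+coins_for(12)=1+4=5, 1+coins_for(4)=1+4=5, 1+coins_for(0)=1+0=1) = 1
coins_for(14) = min(1+coins_for(13)=1+1=2, 1+coins_for(5)=1+5=6, 1+coins_for(1)=1+1=2) = 2
coins_for(15) = min(1+coins_for(14)=1+2=3, 1+coins_for(6)=1+6=7, 1+coins_for(2)=1+2=3) = 3
coins_for(16) = min(1+coins_for(15)=1+3=4, 1+coins_for(7)=1+7=8, 1+coins_for(3)=1+3=4) = 4
coins_for(17) = min(1+coins_for(16)=1+4=5, 1+coins_for(8)=1+8=9, 1+coins_for(4)=1+4=5) = 5
coins_for(18) = min(1+coins_for(17)=1+5=6, 1+coins_for(9)=1+1=2, 1+coins_for(5)=1+5=6) = 2
coins_for(19) = min(1+coins_for(18)=1+2=3, 1+coins_for(10)=1+2=3, 1+coins_for(6)=1+6=7) = 3
coins_for(20) = min(1+coins_for(19)=1+3=4, 1+coins_for(11)=1+3=4, 1+coins_for(7)=1+7=8) = 4
coins_for(21) = min(1+coins_for(20)=1+4=5, 1+coins_for(12)=1+4=5, 1+coins_for(8)=1+8=9) = 5
coins_for(22) = min(1+coins_for(21)=1+5=6, 1+coins_for(13)=1+1=2, 1+coins_for(9)=1+1=2) = 2
coins_for(23) = min(1+coins_for(22)=1+2=3, 1+coins_for(14)=1+2=3, 1+coins_for(10)=1+2=3) = 3
coins_for(24) = min(1+coins_for(23)=1+3=4, 1+coins_for(15)=1+3=4, 1+coins_for(11)=1+3=4) = 4
coins_for(25) = min(1+coins_for(24)=1+4=5, 1+coins_for(16)=1+4=5, 1+coins_for(12)=1+4=5) = 5
coins_for(26) = min(1+coins_for(25)=1+5=6, 1+coins_for(17)=1+5=6, 1+coins_for(13)=1+1=2) = 2
coins_for(27) = min(1+coins_for(26)=1+2=3, 1+coins_for(18)=1+2=3, 1+coins_for(14)=1+2=3) = 3
coins_for(28) = min(1+coins_for(27)=1+3=4, 1+coins_for(19)=1+3=4, 1+coins_for(15)=1+3=4) = 4
coins_for(29) = min(1+coins_for(28)=1+4=5, 1+coins_for(20)=1+4=5, 1+coins_for(16)=1+4=5) = 5
coins_for(30) = min(1+coins_for(29)=1+5=6, 1+coins_for(21)=1+5=6, 1+coins_for(17)=1+5=6) = 6
coins_for(31) = min(1+coins_for(30)=1+6=7, 1+coins_for(22)=1+2=3, 1+coins_for(18)=1+2=3) = 3
coins_for(32) = min(1+coins_for(31)=1+3=4, 1+coins_for(23)=1+3=4, 1+coins_for(19)=1+3=4) = 4
coins_for(33) = min(1+coins_for(32)=1+4=5, 1+coins_for(24)=1+4=5, 1+coins_for(20)=1+4=5) = 5

5


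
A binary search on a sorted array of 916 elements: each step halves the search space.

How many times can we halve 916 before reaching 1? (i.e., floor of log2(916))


916 / 2 = 458
458 / 2 = 229
229 / 2 = 114
114 / 2 = 57
57 / 2 = 28
28 / 2 = 14
14 / 2 = 7
7 / 2 = 3
3 / 2 = 1
Reached 1 after 9 halvings

9


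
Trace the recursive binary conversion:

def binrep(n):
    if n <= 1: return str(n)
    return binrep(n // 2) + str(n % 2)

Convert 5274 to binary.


binrep(5274) = binrep(2637) + '0'
binrep(2637) = binrep(1318) + '1'
binrep(1318) = binrep(659) + '0'
binrep(659) = binrep(329) + '1'
binrep(329) = binrep(164) + '1'
binrep(164) = binrep(82) + '0'
binrep(82) = binrep(41) + '0'
binrep(41) = binrep(20) + '1'
binrep(20) = binrep(10) + '0'
binrep(10) = binrep(5) + '0'
binrep(5) = binrep(2) + '1'
binrep(2) = binrep(1) + '0'
binrep(1) = '1'  (base case)
Concatenating: '1' + '0' + '1' + '0' + '0' + '1' + '0' + '0' + '1' + '1' + '0' + '1' + '0' = '1010010011010'

1010010011010


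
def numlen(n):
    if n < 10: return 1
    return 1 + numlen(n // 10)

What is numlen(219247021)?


numlen(219247021) = 1 + numlen(21924702)
numlen(21924702) = 1 + numlen(2192470)
numlen(2192470) = 1 + numlen(219247)
numlen(219247) = 1 + numlen(21924)
numlen(21924) = 1 + numlen(2192)
numlen(2192) = 1 + numlen(219)
numlen(219) = 1 + numlen(21)
numlen(21) = 1 + numlen(2)
numlen(2) = 1  (base case: 2 < 10)
Unwinding: 1 + 1 + 1 + 1 + 1 + 1 + 1 + 1 + 1 = 9

9


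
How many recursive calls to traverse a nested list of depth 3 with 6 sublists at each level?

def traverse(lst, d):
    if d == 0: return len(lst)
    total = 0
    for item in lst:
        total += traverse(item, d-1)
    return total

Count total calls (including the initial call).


At depth 0 (root): 1 call
At depth 1: each of 1 parents calls traverse on 6 children = 6 calls
At depth 2: each of 6 parents calls traverse on 6 children = 36 calls
At depth 3: each of 36 parents calls traverse on 6 children = 216 calls
Total: 1 + 6 + 36 + 216 = 259

259


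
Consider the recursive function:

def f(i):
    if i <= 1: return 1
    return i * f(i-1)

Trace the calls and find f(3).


f(3)
= 3 * f(2)
= 3 * 2 * f(1)
= 3 * 2 * 1
= 6

6


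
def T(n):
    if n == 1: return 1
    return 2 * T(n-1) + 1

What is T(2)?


T(2) = 2 * T(1) + 1
T(1) = 1  (base case)
T(2) = 2 * 1 + 1 = 3

3


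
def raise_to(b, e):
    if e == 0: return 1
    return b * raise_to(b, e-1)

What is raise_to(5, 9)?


raise_to(5, 9)
= 5 * raise_to(5, 8)
= 5 * 5 * raise_to(5, 7)
= 5 * 5 * 5 * raise_to(5, 6)
= 5 * 5 * 5 * 5 * raise_to(5, 5)
= 5 * 5 * 5 * 5 * 5 * raise_to(5, 4)
= 5 * 5 * 5 * 5 * 5 * 5 * raise_to(5, 3)
= 5 * 5 * 5 * 5 * 5 * 5 * 5 * raise_to(5, 2)
= 5 * 5 * 5 * 5 * 5 * 5 * 5 * 5 * raise_to(5, 1)
= 5 * 5 * 5 * 5 * 5 * 5 * 5 * 5 * 5 * raise_to(5, 0)
= 5 * 5 * 5 * 5 * 5 * 5 * 5 * 5 * 5 * 1
= 1953125

1953125


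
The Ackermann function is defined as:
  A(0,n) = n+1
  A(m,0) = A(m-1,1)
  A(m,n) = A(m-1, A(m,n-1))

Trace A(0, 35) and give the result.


A(0, 35) = 36
Result: A(0, 35) = 36

36


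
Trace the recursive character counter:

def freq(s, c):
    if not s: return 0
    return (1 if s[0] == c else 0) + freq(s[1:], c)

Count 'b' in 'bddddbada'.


s[0]='b' == 'b' -> 1
s[0]='d' != 'b' -> 0
s[0]='d' != 'b' -> 0
s[0]='d' != 'b' -> 0
s[0]='d' != 'b' -> 0
s[0]='b' == 'b' -> 1
s[0]='a' != 'b' -> 0
s[0]='d' != 'b' -> 0
s[0]='a' != 'b' -> 0
Sum: 1 + 0 + 0 + 0 + 0 + 1 + 0 + 0 + 0 = 2

2


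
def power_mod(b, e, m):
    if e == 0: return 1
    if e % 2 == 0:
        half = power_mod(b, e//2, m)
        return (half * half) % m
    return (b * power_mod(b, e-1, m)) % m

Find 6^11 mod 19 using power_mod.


power_mod(6, 11, 19): e is odd, compute power_mod(6, 10, 19)
  power_mod(6, 10, 19): e is even, compute power_mod(6, 5, 19)
    power_mod(6, 5, 19): e is odd, compute power_mod(6, 4, 19)
      power_mod(6, 4, 19): e is even, compute power_mod(6, 2, 19)
        power_mod(6, 2, 19): e is even, compute power_mod(6, 1, 19)
          power_mod(6, 1, 19): e is odd, compute power_mod(6, 0, 19)
          power_mod(6, 0, 19) = 1
          (6 * 1) % 19 = 6
        half=6, (6*6) % 19 = 17
      half=17, (17*17) % 19 = 4
    (6 * 4) % 19 = 5
  half=5, (5*5) % 19 = 6
(6 * 6) % 19 = 17

17


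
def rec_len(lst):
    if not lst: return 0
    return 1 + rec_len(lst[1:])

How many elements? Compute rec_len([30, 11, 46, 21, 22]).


rec_len([30, 11, 46, 21, 22]) = 1 + rec_len([11, 46, 21, 22])
rec_len([11, 46, 21, 22]) = 1 + rec_len([46, 21, 22])
rec_len([46, 21, 22]) = 1 + rec_len([21, 22])
rec_len([21, 22]) = 1 + rec_len([22])
rec_len([22]) = 1 + rec_len([])
rec_len([]) = 0  (base case)
Unwinding: 1 + 1 + 1 + 1 + 1 + 0 = 5

5


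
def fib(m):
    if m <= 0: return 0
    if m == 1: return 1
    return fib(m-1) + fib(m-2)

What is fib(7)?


Computing fib(7) bottom-up:
fib(0) = 0
fib(1) = 1
fib(2) = fib(1) + fib(0) = 1 + 0 = 1
fib(3) = fib(2) + fib(1) = 1 + 1 = 2
fib(4) = fib(3) + fib(2) = 2 + 1 = 3
fib(5) = fib(4) + fib(3) = 3 + 2 = 5
fib(6) = fib(5) + fib(4) = 5 + 3 = 8
fib(7) = fib(6) + fib(5) = 8 + 5 = 13

13


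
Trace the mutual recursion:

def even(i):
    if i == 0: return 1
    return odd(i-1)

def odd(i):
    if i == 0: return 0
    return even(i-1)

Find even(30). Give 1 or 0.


even(30) = odd(29)
odd(29) = even(28)
even(28) = odd(27)
odd(27) = even(26)
even(26) = odd(25)
odd(25) = even(24)
even(24) = odd(23)
odd(23) = even(22)
even(22) = odd(21)
odd(21) = even(20)
even(20) = odd(19)
odd(19) = even(18)
even(18) = odd(17)
odd(17) = even(16)
even(16) = odd(15)
odd(15) = even(14)
even(14) = odd(13)
odd(13) = even(12)
even(12) = odd(11)
odd(11) = even(10)
even(10) = odd(9)
odd(9) = even(8)
even(8) = odd(7)
odd(7) = even(6)
even(6) = odd(5)
odd(5) = even(4)
even(4) = odd(3)
odd(3) = even(2)
even(2) = odd(1)
odd(1) = even(0)
even(0) = 1  (base case)
Result: 1

1


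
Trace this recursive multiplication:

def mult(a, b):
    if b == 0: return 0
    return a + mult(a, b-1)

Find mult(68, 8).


mult(68, 8) = 68 + mult(68, 7)
mult(68, 7) = 68 + mult(68, 6)
mult(68, 6) = 68 + mult(68, 5)
mult(68, 5) = 68 + mult(68, 4)
mult(68, 4) = 68 + mult(68, 3)
mult(68, 3) = 68 + mult(68, 2)
mult(68, 2) = 68 + mult(68, 1)
mult(68, 1) = 68 + mult(68, 0)
mult(68, 0) = 0  (base case)
Total: 68 + 68 + 68 + 68 + 68 + 68 + 68 + 68 + 0 = 544

544


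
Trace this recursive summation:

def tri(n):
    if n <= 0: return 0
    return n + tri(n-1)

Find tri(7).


tri(7)
= 7 + 6 + 5 + 4 + 3 + 2 + 1 + tri(0)
= 7 + 6 + 5 + 4 + 3 + 2 + 1 + 0
= 28

28


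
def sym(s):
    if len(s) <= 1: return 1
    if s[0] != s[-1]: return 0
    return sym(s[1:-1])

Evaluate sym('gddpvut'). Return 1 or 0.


sym('gddpvut'): s[0]='g' != s[-1]='t' -> return 0
Result: 0 (not a palindrome)

0


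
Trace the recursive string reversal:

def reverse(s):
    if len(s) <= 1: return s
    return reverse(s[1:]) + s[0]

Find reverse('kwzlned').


reverse('kwzlned') = reverse('wzlned') + 'k'
reverse('wzlned') = reverse('zlned') + 'w'
reverse('zlned') = reverse('lned') + 'z'
reverse('lned') = reverse('ned') + 'l'
reverse('ned') = reverse('ed') + 'n'
reverse('ed') = reverse('d') + 'e'
reverse('d') = 'd'  (base case)
Concatenating: 'd' + 'e' + 'n' + 'l' + 'z' + 'w' + 'k' = 'denlzwk'

denlzwk


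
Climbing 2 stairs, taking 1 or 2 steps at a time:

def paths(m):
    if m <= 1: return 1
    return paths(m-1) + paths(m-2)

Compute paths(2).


Building up from base cases:
paths(0) = 1
paths(1) = 1
paths(2) = paths(1) + paths(0) = 1 + 1 = 2

2


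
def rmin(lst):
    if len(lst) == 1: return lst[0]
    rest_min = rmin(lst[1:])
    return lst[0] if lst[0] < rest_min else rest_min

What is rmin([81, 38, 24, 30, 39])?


rmin([81, 38, 24, 30, 39]): compare 81 with rmin([38, 24, 30, 39])
rmin([38, 24, 30, 39]): compare 38 with rmin([24, 30, 39])
rmin([24, 30, 39]): compare 24 with rmin([30, 39])
rmin([30, 39]): compare 30 with rmin([39])
rmin([39]) = 39  (base case)
Compare 30 with 39 -> 30
Compare 24 with 30 -> 24
Compare 38 with 24 -> 24
Compare 81 with 24 -> 24

24


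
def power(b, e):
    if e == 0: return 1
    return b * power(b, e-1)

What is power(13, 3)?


power(13, 3)
= 13 * power(13, 2)
= 13 * 13 * power(13, 1)
= 13 * 13 * 13 * power(13, 0)
= 13 * 13 * 13 * 1
= 2197

2197


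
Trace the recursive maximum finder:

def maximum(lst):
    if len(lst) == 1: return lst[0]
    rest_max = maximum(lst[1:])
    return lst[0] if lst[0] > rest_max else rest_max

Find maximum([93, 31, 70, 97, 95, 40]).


maximum([93, 31, 70, 97, 95, 40]): compare 93 with maximum([31, 70, 97, 95, 40])
maximum([31, 70, 97, 95, 40]): compare 31 with maximum([70, 97, 95, 40])
maximum([70, 97, 95, 40]): compare 70 with maximum([97, 95, 40])
maximum([97, 95, 40]): compare 97 with maximum([95, 40])
maximum([95, 40]): compare 95 with maximum([40])
maximum([40]) = 40  (base case)
Compare 95 with 40 -> 95
Compare 97 with 95 -> 97
Compare 70 with 97 -> 97
Compare 31 with 97 -> 97
Compare 93 with 97 -> 97

97


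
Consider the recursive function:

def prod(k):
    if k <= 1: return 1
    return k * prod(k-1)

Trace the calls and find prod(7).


prod(7)
= 7 * prod(6)
= 7 * 6 * prod(5)
= 7 * 6 * 5 * prod(4)
= 7 * 6 * 5 * 4 * prod(3)
= 7 * 6 * 5 * 4 * 3 * prod(2)
= 7 * 6 * 5 * 4 * 3 * 2 * prod(1)
= 7 * 6 * 5 * 4 * 3 * 2 * 1
= 5040

5040


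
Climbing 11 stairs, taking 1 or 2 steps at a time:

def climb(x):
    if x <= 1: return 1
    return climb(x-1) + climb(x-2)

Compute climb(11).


Building up from base cases:
climb(0) = 1
climb(1) = 1
climb(2) = climb(1) + climb(0) = 1 + 1 = 2
climb(3) = climb(2) + climb(1) = 2 + 1 = 3
climb(4) = climb(3) + climb(2) = 3 + 2 = 5
climb(5) = climb(4) + climb(3) = 5 + 3 = 8
climb(6) = climb(5) + climb(4) = 8 + 5 = 13
climb(7) = climb(6) + climb(5) = 13 + 8 = 21
climb(8) = climb(7) + climb(6) = 21 + 13 = 34
climb(9) = climb(8) + climb(7) = 34 + 21 = 55
climb(10) = climb(9) + climb(8) = 55 + 34 = 89
climb(11) = climb(10) + climb(9) = 89 + 55 = 144

144


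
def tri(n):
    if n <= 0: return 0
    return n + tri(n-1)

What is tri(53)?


tri(53)
= 53 + 52 + 51 + 50 + 49 + 48 + 47 + 46 + 45 + 44 + 43 + 42 + 41 + 40 + 39 + 38 + 37 + 36 + 35 + 34 + 33 + 32 + 31 + 30 + 29 + 28 + 27 + 26 + 25 + 24 + 23 + 22 + 21 + 20 + 19 + 18 + 17 + 16 + 15 + 14 + 13 + 12 + 11 + 10 + 9 + 8 + 7 + 6 + 5 + 4 + 3 + 2 + 1 + tri(0)
= 53 + 52 + 51 + 50 + 49 + 48 + 47 + 46 + 45 + 44 + 43 + 42 + 41 + 40 + 39 + 38 + 37 + 36 + 35 + 34 + 33 + 32 + 31 + 30 + 29 + 28 + 27 + 26 + 25 + 24 + 23 + 22 + 21 + 20 + 19 + 18 + 17 + 16 + 15 + 14 + 13 + 12 + 11 + 10 + 9 + 8 + 7 + 6 + 5 + 4 + 3 + 2 + 1 + 0
= 1431

1431


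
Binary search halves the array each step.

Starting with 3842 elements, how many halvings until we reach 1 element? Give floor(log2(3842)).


3842 / 2 = 1921
1921 / 2 = 960
960 / 2 = 480
480 / 2 = 240
240 / 2 = 120
120 / 2 = 60
60 / 2 = 30
30 / 2 = 15
15 / 2 = 7
7 / 2 = 3
3 / 2 = 1
Reached 1 after 11 halvings

11


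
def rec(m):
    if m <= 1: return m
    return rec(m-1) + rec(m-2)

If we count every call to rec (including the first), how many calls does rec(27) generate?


Let C(n) = total calls for rec(n)
C(0) = 1, C(1) = 1
C(2) = 1 + C(1) + C(0) = 1 + 1 + 1 = 3
C(3) = 1 + C(2) + C(1) = 1 + 3 + 1 = 5
C(4) = 1 + C(3) + C(2) = 1 + 5 + 3 = 9
C(5) = 1 + C(4) + C(3) = 1 + 9 + 5 = 15
C(6) = 1 + C(5) + C(4) = 1 + 15 + 9 = 25
C(7) = 1 + C(6) + C(5) = 1 + 25 + 15 = 41
C(8) = 1 + C(7) + C(6) = 1 + 41 + 25 = 67
C(9) = 1 + C(8) + C(7) = 1 + 67 + 41 = 109
C(10) = 1 + C(9) + C(8) = 1 + 109 + 67 = 177
C(11) = 1 + C(10) + C(9) = 1 + 177 + 109 = 287
C(12) = 1 + C(11) + C(10) = 1 + 287 + 177 = 465
C(13) = 1 + C(12) + C(11) = 1 + 465 + 287 = 753
C(14) = 1 + C(13) + C(12) = 1 + 753 + 465 = 1219
C(15) = 1 + C(14) + C(13) = 1 + 1219 + 753 = 1973
C(16) = 1 + C(15) + C(14) = 1 + 1973 + 1219 = 3193
C(17) = 1 + C(16) + C(15) = 1 + 3193 + 1973 = 5167
C(18) = 1 + C(17) + C(16) = 1 + 5167 + 3193 = 8361
C(19) = 1 + C(18) + C(17) = 1 + 8361 + 5167 = 13529
C(20) = 1 + C(19) + C(18) = 1 + 13529 + 8361 = 21891
C(21) = 1 + C(20) + C(19) = 1 + 21891 + 13529 = 35421
C(22) = 1 + C(21) + C(20) = 1 + 35421 + 21891 = 57313
C(23) = 1 + C(22) + C(21) = 1 + 57313 + 35421 = 92735
C(24) = 1 + C(23) + C(22) = 1 + 92735 + 57313 = 150049
C(25) = 1 + C(24) + C(23) = 1 + 150049 + 92735 = 242785
C(26) = 1 + C(25) + C(24) = 1 + 242785 + 150049 = 392835
C(27) = 1 + C(26) + C(25) = 1 + 392835 + 242785 = 635621

635621


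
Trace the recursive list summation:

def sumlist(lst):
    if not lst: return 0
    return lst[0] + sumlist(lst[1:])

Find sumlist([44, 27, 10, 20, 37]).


sumlist([44, 27, 10, 20, 37]) = 44 + sumlist([27, 10, 20, 37])
sumlist([27, 10, 20, 37]) = 27 + sumlist([10, 20, 37])
sumlist([10, 20, 37]) = 10 + sumlist([20, 37])
sumlist([20, 37]) = 20 + sumlist([37])
sumlist([37]) = 37 + sumlist([])
sumlist([]) = 0  (base case)
Total: 44 + 27 + 10 + 20 + 37 + 0 = 138

138


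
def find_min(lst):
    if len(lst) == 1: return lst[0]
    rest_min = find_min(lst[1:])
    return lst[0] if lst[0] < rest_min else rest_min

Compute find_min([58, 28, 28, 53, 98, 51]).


find_min([58, 28, 28, 53, 98, 51]): compare 58 with find_min([28, 28, 53, 98, 51])
find_min([28, 28, 53, 98, 51]): compare 28 with find_min([28, 53, 98, 51])
find_min([28, 53, 98, 51]): compare 28 with find_min([53, 98, 51])
find_min([53, 98, 51]): compare 53 with find_min([98, 51])
find_min([98, 51]): compare 98 with find_min([51])
find_min([51]) = 51  (base case)
Compare 98 with 51 -> 51
Compare 53 with 51 -> 51
Compare 28 with 51 -> 28
Compare 28 with 28 -> 28
Compare 58 with 28 -> 28

28


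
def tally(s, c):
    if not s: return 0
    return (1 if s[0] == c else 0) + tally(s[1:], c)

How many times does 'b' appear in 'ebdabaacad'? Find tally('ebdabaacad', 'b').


s[0]='e' != 'b' -> 0
s[0]='b' == 'b' -> 1
s[0]='d' != 'b' -> 0
s[0]='a' != 'b' -> 0
s[0]='b' == 'b' -> 1
s[0]='a' != 'b' -> 0
s[0]='a' != 'b' -> 0
s[0]='c' != 'b' -> 0
s[0]='a' != 'b' -> 0
s[0]='d' != 'b' -> 0
Sum: 0 + 1 + 0 + 0 + 1 + 0 + 0 + 0 + 0 + 0 = 2

2


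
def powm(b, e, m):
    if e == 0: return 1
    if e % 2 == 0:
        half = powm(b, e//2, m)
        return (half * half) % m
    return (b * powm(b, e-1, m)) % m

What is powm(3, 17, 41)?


powm(3, 17, 41): e is odd, compute powm(3, 16, 41)
  powm(3, 16, 41): e is even, compute powm(3, 8, 41)
    powm(3, 8, 41): e is even, compute powm(3, 4, 41)
      powm(3, 4, 41): e is even, compute powm(3, 2, 41)
        powm(3, 2, 41): e is even, compute powm(3, 1, 41)
          powm(3, 1, 41): e is odd, compute powm(3, 0, 41)
          powm(3, 0, 41) = 1
          (3 * 1) % 41 = 3
        half=3, (3*3) % 41 = 9
      half=9, (9*9) % 41 = 40
    half=40, (40*40) % 41 = 1
  half=1, (1*1) % 41 = 1
(3 * 1) % 41 = 3

3


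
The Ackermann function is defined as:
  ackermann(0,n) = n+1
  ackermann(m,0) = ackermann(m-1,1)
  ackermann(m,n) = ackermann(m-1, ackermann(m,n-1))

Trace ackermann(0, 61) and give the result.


ackermann(0, 61) = 62
Result: ackermann(0, 61) = 62

62


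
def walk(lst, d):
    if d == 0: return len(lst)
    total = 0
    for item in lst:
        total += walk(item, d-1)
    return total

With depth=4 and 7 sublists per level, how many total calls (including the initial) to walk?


At depth 0 (root): 1 call
At depth 1: each of 1 parents calls walk on 7 children = 7 calls
At depth 2: each of 7 parents calls walk on 7 children = 49 calls
At depth 3: each of 49 parents calls walk on 7 children = 343 calls
At depth 4: each of 343 parents calls walk on 7 children = 2401 calls
Total: 1 + 7 + 49 + 343 + 2401 = 2801

2801


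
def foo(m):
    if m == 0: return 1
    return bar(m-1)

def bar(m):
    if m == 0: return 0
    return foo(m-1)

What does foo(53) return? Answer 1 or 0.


foo(53) = bar(52)
bar(52) = foo(51)
foo(51) = bar(50)
bar(50) = foo(49)
foo(49) = bar(48)
bar(48) = foo(47)
foo(47) = bar(46)
bar(46) = foo(45)
foo(45) = bar(44)
bar(44) = foo(43)
foo(43) = bar(42)
bar(42) = foo(41)
foo(41) = bar(40)
bar(40) = foo(39)
foo(39) = bar(38)
bar(38) = foo(37)
foo(37) = bar(36)
bar(36) = foo(35)
foo(35) = bar(34)
bar(34) = foo(33)
foo(33) = bar(32)
bar(32) = foo(31)
foo(31) = bar(30)
bar(30) = foo(29)
foo(29) = bar(28)
bar(28) = foo(27)
foo(27) = bar(26)
bar(26) = foo(25)
foo(25) = bar(24)
bar(24) = foo(23)
foo(23) = bar(22)
bar(22) = foo(21)
foo(21) = bar(20)
bar(20) = foo(19)
foo(19) = bar(18)
bar(18) = foo(17)
foo(17) = bar(16)
bar(16) = foo(15)
foo(15) = bar(14)
bar(14) = foo(13)
foo(13) = bar(12)
bar(12) = foo(11)
foo(11) = bar(10)
bar(10) = foo(9)
foo(9) = bar(8)
bar(8) = foo(7)
foo(7) = bar(6)
bar(6) = foo(5)
foo(5) = bar(4)
bar(4) = foo(3)
foo(3) = bar(2)
bar(2) = foo(1)
foo(1) = bar(0)
bar(0) = 0  (base case)
Result: 0

0


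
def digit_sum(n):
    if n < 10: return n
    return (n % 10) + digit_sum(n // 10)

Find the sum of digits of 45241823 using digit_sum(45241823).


digit_sum(45241823) = 3 + digit_sum(4524182)
digit_sum(4524182) = 2 + digit_sum(452418)
digit_sum(452418) = 8 + digit_sum(45241)
digit_sum(45241) = 1 + digit_sum(4524)
digit_sum(4524) = 4 + digit_sum(452)
digit_sum(452) = 2 + digit_sum(45)
digit_sum(45) = 5 + digit_sum(4)
digit_sum(4) = 4  (base case)
Total: 3 + 2 + 8 + 1 + 4 + 2 + 5 + 4 = 29

29


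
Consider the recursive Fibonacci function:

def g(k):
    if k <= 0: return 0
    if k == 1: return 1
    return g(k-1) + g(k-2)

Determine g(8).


Computing g(8) bottom-up:
g(0) = 0
g(1) = 1
g(2) = g(1) + g(0) = 1 + 0 = 1
g(3) = g(2) + g(1) = 1 + 1 = 2
g(4) = g(3) + g(2) = 2 + 1 = 3
g(5) = g(4) + g(3) = 3 + 2 = 5
g(6) = g(5) + g(4) = 5 + 3 = 8
g(7) = g(6) + g(5) = 8 + 5 = 13
g(8) = g(7) + g(6) = 13 + 8 = 21

21


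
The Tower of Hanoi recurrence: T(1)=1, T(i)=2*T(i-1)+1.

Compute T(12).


T(12) = 2 * T(11) + 1
T(11) = 2 * T(10) + 1
T(10) = 2 * T(9) + 1
T(9) = 2 * T(8) + 1
T(8) = 2 * T(7) + 1
T(7) = 2 * T(6) + 1
T(6) = 2 * T(5) + 1
T(5) = 2 * T(4) + 1
T(4) = 2 * T(3) + 1
T(3) = 2 * T(2) + 1
T(2) = 2 * T(1) + 1
T(1) = 1  (base case)
T(2) = 2 * 1 + 1 = 3
T(3) = 2 * 3 + 1 = 7
T(4) = 2 * 7 + 1 = 15
T(5) = 2 * 15 + 1 = 31
T(6) = 2 * 31 + 1 = 63
T(7) = 2 * 63 + 1 = 127
T(8) = 2 * 127 + 1 = 255
T(9) = 2 * 255 + 1 = 511
T(10) = 2 * 511 + 1 = 1023
T(11) = 2 * 1023 + 1 = 2047
T(12) = 2 * 2047 + 1 = 4095

4095


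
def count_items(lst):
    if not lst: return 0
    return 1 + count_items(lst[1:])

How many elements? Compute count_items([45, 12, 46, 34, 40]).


count_items([45, 12, 46, 34, 40]) = 1 + count_items([12, 46, 34, 40])
count_items([12, 46, 34, 40]) = 1 + count_items([46, 34, 40])
count_items([46, 34, 40]) = 1 + count_items([34, 40])
count_items([34, 40]) = 1 + count_items([40])
count_items([40]) = 1 + count_items([])
count_items([]) = 0  (base case)
Unwinding: 1 + 1 + 1 + 1 + 1 + 0 = 5

5


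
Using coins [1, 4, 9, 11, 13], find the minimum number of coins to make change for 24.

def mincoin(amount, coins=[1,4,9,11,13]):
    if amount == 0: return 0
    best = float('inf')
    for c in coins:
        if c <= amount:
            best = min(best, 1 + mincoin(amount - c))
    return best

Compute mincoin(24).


Building up with DP:
mincoin(0) = 0
mincoin(1) = min(1+mincoin(0)=1+0=1) = 1
mincoin(2) = min(1+mincoin(1)=1+1=2) = 2
mincoin(3) = min(1+mincoin(2)=1+2=3) = 3
mincoin(4) = min(1+mincoin(3)=1+3=4, 1+mincoin(0)=1+0=1) = 1
mincoin(5) = min(1+mincoin(4)=1+1=2, 1+mincoin(1)=1+1=2) = 2
mincoin(6) = min(1+mincoin(5)=1+2=3, 1+mincoin(2)=1+2=3) = 3
mincoin(7) = min(1+mincoin(6)=1+3=4, 1+mincoin(3)=1+3=4) = 4
mincoin(8) = min(1+mincoin(7)=1+4=5, 1+mincoin(4)=1+1=2) = 2
mincoin(9) = min(1+mincoin(8)=1+2=3, 1+mincoin(5)=1+2=3, 1+mincoin(0)=1+0=1) = 1
mincoin(10) = min(1+mincoin(9)=1+1=2, 1+mincoin(6)=1+3=4, 1+mincoin(1)=1+1=2) = 2
mincoin(11) = min(1+mincoin(10)=1+2=3, 1+mincoin(7)=1+4=5, 1+mincoin(2)=1+2=3, 1+mincoin(0)=1+0=1) = 1
mincoin(12) = min(1+mincoin(11)=1+1=2, 1+mincoin(8)=1+2=3, 1+mincoin(3)=1+3=4, 1+mincoin(1)=1+1=2) = 2
mincoin(13) = min(1+mincoin(12)=1+2=3, 1+mincoin(9)=1+1=2, 1+mincoin(4)=1+1=2, 1+mincoin(2)=1+2=3, 1+mincoin(0)=1+0=1) = 1
mincoin(14) = min(1+mincoin(13)=1+1=2, 1+mincoin(10)=1+2=3, 1+mincoin(5)=1+2=3, 1+mincoin(3)=1+3=4, 1+mincoin(1)=1+1=2) = 2
mincoin(15) = min(1+mincoin(14)=1+2=3, 1+mincoin(11)=1+1=2, 1+mincoin(6)=1+3=4, 1+mincoin(4)=1+1=2, 1+mincoin(2)=1+2=3) = 2
mincoin(16) = min(1+mincoin(15)=1+2=3, 1+mincoin(12)=1+2=3, 1+mincoin(7)=1+4=5, 1+mincoin(5)=1+2=3, 1+mincoin(3)=1+3=4) = 3
mincoin(17) = min(1+mincoin(16)=1+3=4, 1+mincoin(13)=1+1=2, 1+mincoin(8)=1+2=3, 1+mincoin(6)=1+3=4, 1+mincoin(4)=1+1=2) = 2
mincoin(18) = min(1+mincoin(17)=1+2=3, 1+mincoin(14)=1+2=3, 1+mincoin(9)=1+1=2, 1+mincoin(7)=1+4=5, 1+mincoin(5)=1+2=3) = 2
mincoin(19) = min(1+mincoin(18)=1+2=3, 1+mincoin(15)=1+2=3, 1+mincoin(10)=1+2=3, 1+mincoin(8)=1+2=3, 1+mincoin(6)=1+3=4) = 3
mincoin(20) = min(1+mincoin(19)=1+3=4, 1+mincoin(16)=1+3=4, 1+mincoin(11)=1+1=2, 1+mincoin(9)=1+1=2, 1+mincoin(7)=1+4=5) = 2
mincoin(21) = min(1+mincoin(20)=1+2=3, 1+mincoin(17)=1+2=3, 1+mincoin(12)=1+2=3, 1+mincoin(10)=1+2=3, 1+mincoin(8)=1+2=3) = 3
mincoin(22) = min(1+mincoin(21)=1+3=4, 1+mincoin(18)=1+2=3, 1+mincoin(13)=1+1=2, 1+mincoin(11)=1+1=2, 1+mincoin(9)=1+1=2) = 2
mincoin(23) = min(1+mincoin(22)=1+2=3, 1+mincoin(19)=1+3=4, 1+mincoin(14)=1+2=3, 1+mincoin(12)=1+2=3, 1+mincoin(10)=1+2=3) = 3
mincoin(24) = min(1+mincoin(23)=1+3=4, 1+mincoin(20)=1+2=3, 1+mincoin(15)=1+2=3, 1+mincoin(13)=1+1=2, 1+mincoin(11)=1+1=2) = 2

2


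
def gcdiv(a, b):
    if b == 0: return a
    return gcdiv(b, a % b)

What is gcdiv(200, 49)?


gcdiv(200, 49) = gcdiv(49, 4)
gcdiv(49, 4) = gcdiv(4, 1)
gcdiv(4, 1) = gcdiv(1, 0)
gcdiv(1, 0) = 1  (base case)

1


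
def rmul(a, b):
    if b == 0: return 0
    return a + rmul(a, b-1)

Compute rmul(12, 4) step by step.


rmul(12, 4) = 12 + rmul(12, 3)
rmul(12, 3) = 12 + rmul(12, 2)
rmul(12, 2) = 12 + rmul(12, 1)
rmul(12, 1) = 12 + rmul(12, 0)
rmul(12, 0) = 0  (base case)
Total: 12 + 12 + 12 + 12 + 0 = 48

48


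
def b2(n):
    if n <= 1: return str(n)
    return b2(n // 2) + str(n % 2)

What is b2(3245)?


b2(3245) = b2(1622) + '1'
b2(1622) = b2(811) + '0'
b2(811) = b2(405) + '1'
b2(405) = b2(202) + '1'
b2(202) = b2(101) + '0'
b2(101) = b2(50) + '1'
b2(50) = b2(25) + '0'
b2(25) = b2(12) + '1'
b2(12) = b2(6) + '0'
b2(6) = b2(3) + '0'
b2(3) = b2(1) + '1'
b2(1) = '1'  (base case)
Concatenating: '1' + '1' + '0' + '0' + '1' + '0' + '1' + '0' + '1' + '1' + '0' + '1' = '110010101101'

110010101101


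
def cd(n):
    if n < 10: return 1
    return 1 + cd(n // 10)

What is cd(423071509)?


cd(423071509) = 1 + cd(42307150)
cd(42307150) = 1 + cd(4230715)
cd(4230715) = 1 + cd(423071)
cd(423071) = 1 + cd(42307)
cd(42307) = 1 + cd(4230)
cd(4230) = 1 + cd(423)
cd(423) = 1 + cd(42)
cd(42) = 1 + cd(4)
cd(4) = 1  (base case: 4 < 10)
Unwinding: 1 + 1 + 1 + 1 + 1 + 1 + 1 + 1 + 1 = 9

9


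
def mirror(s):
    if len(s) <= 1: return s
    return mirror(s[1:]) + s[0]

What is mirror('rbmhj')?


mirror('rbmhj') = mirror('bmhj') + 'r'
mirror('bmhj') = mirror('mhj') + 'b'
mirror('mhj') = mirror('hj') + 'm'
mirror('hj') = mirror('j') + 'h'
mirror('j') = 'j'  (base case)
Concatenating: 'j' + 'h' + 'm' + 'b' + 'r' = 'jhmbr'

jhmbr


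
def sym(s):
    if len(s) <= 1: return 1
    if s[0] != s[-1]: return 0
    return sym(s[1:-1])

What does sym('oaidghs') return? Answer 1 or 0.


sym('oaidghs'): s[0]='o' != s[-1]='s' -> return 0
Result: 0 (not a palindrome)

0


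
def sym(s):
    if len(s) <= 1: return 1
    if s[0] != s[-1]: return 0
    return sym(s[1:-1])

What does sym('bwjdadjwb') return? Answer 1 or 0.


sym('bwjdadjwb'): s[0]='b' == s[-1]='b' -> check sym('wjdadjw')
sym('wjdadjw'): s[0]='w' == s[-1]='w' -> check sym('jdadj')
sym('jdadj'): s[0]='j' == s[-1]='j' -> check sym('dad')
sym('dad'): s[0]='d' == s[-1]='d' -> check sym('a')
sym('a'): len <= 1 -> return 1  (base case)
Result: 1 (palindrome)

1


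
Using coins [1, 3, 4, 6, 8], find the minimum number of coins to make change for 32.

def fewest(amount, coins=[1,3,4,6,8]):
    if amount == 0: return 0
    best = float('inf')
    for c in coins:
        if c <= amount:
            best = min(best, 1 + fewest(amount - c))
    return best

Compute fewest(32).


Building up with DP:
fewest(0) = 0
fewest(1) = min(1+fewest(0)=1+0=1) = 1
fewest(2) = min(1+fewest(1)=1+1=2) = 2
fewest(3) = min(1+fewest(2)=1+2=3, 1+fewest(0)=1+0=1) = 1
fewest(4) = min(1+fewest(3)=1+1=2, 1+fewest(1)=1+1=2, 1+fewest(0)=1+0=1) = 1
fewest(5) = min(1+fewest(4)=1+1=2, 1+fewest(2)=1+2=3, 1+fewest(1)=1+1=2) = 2
fewest(6) = min(1+fewest(5)=1+2=3, 1+fewest(3)=1+1=2, 1+fewest(2)=1+2=3, 1+fewest(0)=1+0=1) = 1
fewest(7) = min(1+fewest(6)=1+1=2, 1+fewest(4)=1+1=2, 1+fewest(3)=1+1=2, 1+fewest(1)=1+1=2) = 2
fewest(8) = min(1+fewest(7)=1+2=3, 1+fewest(5)=1+2=3, 1+fewest(4)=1+1=2, 1+fewest(2)=1+2=3, 1+fewest(0)=1+0=1) = 1
fewest(9) = min(1+fewest(8)=1+1=2, 1+fewest(6)=1+1=2, 1+fewest(5)=1+2=3, 1+fewest(3)=1+1=2, 1+fewest(1)=1+1=2) = 2
fewest(10) = min(1+fewest(9)=1+2=3, 1+fewest(7)=1+2=3, 1+fewest(6)=1+1=2, 1+fewest(4)=1+1=2, 1+fewest(2)=1+2=3) = 2
fewest(11) = min(1+fewest(10)=1+2=3, 1+fewest(8)=1+1=2, 1+fewest(7)=1+2=3, 1+fewest(5)=1+2=3, 1+fewest(3)=1+1=2) = 2
fewest(12) = min(1+fewest(11)=1+2=3, 1+fewest(9)=1+2=3, 1+fewest(8)=1+1=2, 1+fewest(6)=1+1=2, 1+fewest(4)=1+1=2) = 2
fewest(13) = min(1+fewest(12)=1+2=3, 1+fewest(10)=1+2=3, 1+fewest(9)=1+2=3, 1+fewest(7)=1+2=3, 1+fewest(5)=1+2=3) = 3
fewest(14) = min(1+fewest(13)=1+3=4, 1+fewest(11)=1+2=3, 1+fewest(10)=1+2=3, 1+fewest(8)=1+1=2, 1+fewest(6)=1+1=2) = 2
fewest(15) = min(1+fewest(14)=1+2=3, 1+fewest(12)=1+2=3, 1+fewest(11)=1+2=3, 1+fewest(9)=1+2=3, 1+fewest(7)=1+2=3) = 3
fewest(16) = min(1+fewest(15)=1+3=4, 1+fewest(13)=1+3=4, 1+fewest(12)=1+2=3, 1+fewest(10)=1+2=3, 1+fewest(8)=1+1=2) = 2
fewest(17) = min(1+fewest(16)=1+2=3, 1+fewest(14)=1+2=3, 1+fewest(13)=1+3=4, 1+fewest(11)=1+2=3, 1+fewest(9)=1+2=3) = 3
fewest(18) = min(1+fewest(17)=1+3=4, 1+fewest(15)=1+3=4, 1+fewest(14)=1+2=3, 1+fewest(12)=1+2=3, 1+fewest(10)=1+2=3) = 3
fewest(19) = min(1+fewest(18)=1+3=4, 1+fewest(16)=1+2=3, 1+fewest(15)=1+3=4, 1+fewest(13)=1+3=4, 1+fewest(11)=1+2=3) = 3
fewest(20) = min(1+fewest(19)=1+3=4, 1+fewest(17)=1+3=4, 1+fewest(16)=1+2=3, 1+fewest(14)=1+2=3, 1+fewest(12)=1+2=3) = 3
fewest(21) = min(1+fewest(20)=1+3=4, 1+fewest(18)=1+3=4, 1+fewest(17)=1+3=4, 1+fewest(15)=1+3=4, 1+fewest(13)=1+3=4) = 4
fewest(22) = min(1+fewest(21)=1+4=5, 1+fewest(19)=1+3=4, 1+fewest(18)=1+3=4, 1+fewest(16)=1+2=3, 1+fewest(14)=1+2=3) = 3
fewest(23) = min(1+fewest(22)=1+3=4, 1+fewest(20)=1+3=4, 1+fewest(19)=1+3=4, 1+fewest(17)=1+3=4, 1+fewest(15)=1+3=4) = 4
fewest(24) = min(1+fewest(23)=1+4=5, 1+fewest(21)=1+4=5, 1+fewest(20)=1+3=4, 1+fewest(18)=1+3=4, 1+fewest(16)=1+2=3) = 3
fewest(25) = min(1+fewest(24)=1+3=4, 1+fewest(22)=1+3=4, 1+fewest(21)=1+4=5, 1+fewest(19)=1+3=4, 1+fewest(17)=1+3=4) = 4
fewest(26) = min(1+fewest(25)=1+4=5, 1+fewest(23)=1+4=5, 1+fewest(22)=1+3=4, 1+fewest(20)=1+3=4, 1+fewest(18)=1+3=4) = 4
fewest(27) = min(1+fewest(26)=1+4=5, 1+fewest(24)=1+3=4, 1+fewest(23)=1+4=5, 1+fewest(21)=1+4=5, 1+fewest(19)=1+3=4) = 4
fewest(28) = min(1+fewest(27)=1+4=5, 1+fewest(25)=1+4=5, 1+fewest(24)=1+3=4, 1+fewest(22)=1+3=4, 1+fewest(20)=1+3=4) = 4
fewest(29) = min(1+fewest(28)=1+4=5, 1+fewest(26)=1+4=5, 1+fewest(25)=1+4=5, 1+fewest(23)=1+4=5, 1+fewest(21)=1+4=5) = 5
fewest(30) = min(1+fewest(29)=1+5=6, 1+fewest(27)=1+4=5, 1+fewest(26)=1+4=5, 1+fewest(24)=1+3=4, 1+fewest(22)=1+3=4) = 4
fewest(31) = min(1+fewest(30)=1+4=5, 1+fewest(28)=1+4=5, 1+fewest(27)=1+4=5, 1+fewest(25)=1+4=5, 1+fewest(23)=1+4=5) = 5
fewest(32) = min(1+fewest(31)=1+5=6, 1+fewest(29)=1+5=6, 1+fewest(28)=1+4=5, 1+fewest(26)=1+4=5, 1+fewest(24)=1+3=4) = 4

4


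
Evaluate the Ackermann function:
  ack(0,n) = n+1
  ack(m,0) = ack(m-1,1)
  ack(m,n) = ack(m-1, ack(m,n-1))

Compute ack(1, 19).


ack(1, 19) = ack(0, ack(1, 18))
  ack(1, 18) = ack(0, ack(1, 17))
    ack(1, 17) = ack(0, ack(1, 16))
      ack(1, 16) = ack(0, ack(1, 15))
        ack(1, 15) = ack(0, ack(1, 14))
          ack(1, 14) = ack(0, ack(1, 13))
          ack(1, 13) = ack(0, ack(1, 12))
          ack(1, 12) = ack(0, ack(1, 11))
          ack(1, 11) = ack(0, ack(1, 10))
          ack(1, 10) = ack(0, ack(1, 9))
          ack(1, 9) = ack(0, ack(1, 8))
          ack(1, 8) = ack(0, ack(1, 7))
          ack(1, 7) = ack(0, ack(1, 6))
          ack(1, 6) = ack(0, ack(1, 5))
          ack(1, 5) = ack(0, ack(1, 4))
          ack(1, 4) = ack(0, ack(1, 3))
          ack(1, 3) = ack(0, ack(1, 2))
          ack(1, 2) = ack(0, ack(1, 1))
          ack(1, 1) = ack(0, ack(1, 0))
          ack(1, 0) = ack(0, 1)
          ack(0, 1) = 2
            = ack(0, 2)
          ack(0, 2) = 3
            = ack(0, 3)
          ack(0, 3) = 4
... (trace truncated)
Result: ack(1, 19) = 21

21


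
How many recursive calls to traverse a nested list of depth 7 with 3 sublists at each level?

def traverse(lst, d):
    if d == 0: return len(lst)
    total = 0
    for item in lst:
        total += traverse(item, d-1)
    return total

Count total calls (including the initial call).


At depth 0 (root): 1 call
At depth 1: each of 1 parents calls traverse on 3 children = 3 calls
At depth 2: each of 3 parents calls traverse on 3 children = 9 calls
At depth 3: each of 9 parents calls traverse on 3 children = 27 calls
At depth 4: each of 27 parents calls traverse on 3 children = 81 calls
At depth 5: each of 81 parents calls traverse on 3 children = 243 calls
At depth 6: each of 243 parents calls traverse on 3 children = 729 calls
At depth 7: each of 729 parents calls traverse on 3 children = 2187 calls
Total: 1 + 3 + 9 + 27 + 81 + 243 + 729 + 2187 = 3280

3280


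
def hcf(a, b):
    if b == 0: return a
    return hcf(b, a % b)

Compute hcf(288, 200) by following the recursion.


hcf(288, 200) = hcf(200, 88)
hcf(200, 88) = hcf(88, 24)
hcf(88, 24) = hcf(24, 16)
hcf(24, 16) = hcf(16, 8)
hcf(16, 8) = hcf(8, 0)
hcf(8, 0) = 8  (base case)

8


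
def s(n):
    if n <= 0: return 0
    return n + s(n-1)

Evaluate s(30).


s(30)
= 30 + 29 + 28 + 27 + 26 + 25 + 24 + 23 + 22 + 21 + 20 + 19 + 18 + 17 + 16 + 15 + 14 + 13 + 12 + 11 + 10 + 9 + 8 + 7 + 6 + 5 + 4 + 3 + 2 + 1 + s(0)
= 30 + 29 + 28 + 27 + 26 + 25 + 24 + 23 + 22 + 21 + 20 + 19 + 18 + 17 + 16 + 15 + 14 + 13 + 12 + 11 + 10 + 9 + 8 + 7 + 6 + 5 + 4 + 3 + 2 + 1 + 0
= 465

465


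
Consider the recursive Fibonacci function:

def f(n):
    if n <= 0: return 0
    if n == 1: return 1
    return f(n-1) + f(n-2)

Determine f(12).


Computing f(12) bottom-up:
f(0) = 0
f(1) = 1
f(2) = f(1) + f(0) = 1 + 0 = 1
f(3) = f(2) + f(1) = 1 + 1 = 2
f(4) = f(3) + f(2) = 2 + 1 = 3
f(5) = f(4) + f(3) = 3 + 2 = 5
f(6) = f(5) + f(4) = 5 + 3 = 8
f(7) = f(6) + f(5) = 8 + 5 = 13
f(8) = f(7) + f(6) = 13 + 8 = 21
f(9) = f(8) + f(7) = 21 + 13 = 34
f(10) = f(9) + f(8) = 34 + 21 = 55
f(11) = f(10) + f(9) = 55 + 34 = 89
f(12) = f(11) + f(10) = 89 + 55 = 144

144


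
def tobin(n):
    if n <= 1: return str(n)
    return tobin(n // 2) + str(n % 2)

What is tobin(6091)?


tobin(6091) = tobin(3045) + '1'
tobin(3045) = tobin(1522) + '1'
tobin(1522) = tobin(761) + '0'
tobin(761) = tobin(380) + '1'
tobin(380) = tobin(190) + '0'
tobin(190) = tobin(95) + '0'
tobin(95) = tobin(47) + '1'
tobin(47) = tobin(23) + '1'
tobin(23) = tobin(11) + '1'
tobin(11) = tobin(5) + '1'
tobin(5) = tobin(2) + '1'
tobin(2) = tobin(1) + '0'
tobin(1) = '1'  (base case)
Concatenating: '1' + '0' + '1' + '1' + '1' + '1' + '1' + '0' + '0' + '1' + '0' + '1' + '1' = '1011111001011'

1011111001011


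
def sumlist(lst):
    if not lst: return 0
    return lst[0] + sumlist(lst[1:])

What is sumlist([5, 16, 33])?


sumlist([5, 16, 33]) = 5 + sumlist([16, 33])
sumlist([16, 33]) = 16 + sumlist([33])
sumlist([33]) = 33 + sumlist([])
sumlist([]) = 0  (base case)
Total: 5 + 16 + 33 + 0 = 54

54


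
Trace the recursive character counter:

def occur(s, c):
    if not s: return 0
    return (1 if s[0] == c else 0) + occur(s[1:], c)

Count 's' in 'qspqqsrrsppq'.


s[0]='q' != 's' -> 0
s[0]='s' == 's' -> 1
s[0]='p' != 's' -> 0
s[0]='q' != 's' -> 0
s[0]='q' != 's' -> 0
s[0]='s' == 's' -> 1
s[0]='r' != 's' -> 0
s[0]='r' != 's' -> 0
s[0]='s' == 's' -> 1
s[0]='p' != 's' -> 0
s[0]='p' != 's' -> 0
s[0]='q' != 's' -> 0
Sum: 0 + 1 + 0 + 0 + 0 + 1 + 0 + 0 + 1 + 0 + 0 + 0 = 3

3


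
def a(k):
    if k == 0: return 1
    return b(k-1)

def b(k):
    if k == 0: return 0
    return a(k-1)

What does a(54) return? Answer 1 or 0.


a(54) = b(53)
b(53) = a(52)
a(52) = b(51)
b(51) = a(50)
a(50) = b(49)
b(49) = a(48)
a(48) = b(47)
b(47) = a(46)
a(46) = b(45)
b(45) = a(44)
a(44) = b(43)
b(43) = a(42)
a(42) = b(41)
b(41) = a(40)
a(40) = b(39)
b(39) = a(38)
a(38) = b(37)
b(37) = a(36)
a(36) = b(35)
b(35) = a(34)
a(34) = b(33)
b(33) = a(32)
a(32) = b(31)
b(31) = a(30)
a(30) = b(29)
b(29) = a(28)
a(28) = b(27)
b(27) = a(26)
a(26) = b(25)
b(25) = a(24)
a(24) = b(23)
b(23) = a(22)
a(22) = b(21)
b(21) = a(20)
a(20) = b(19)
b(19) = a(18)
a(18) = b(17)
b(17) = a(16)
a(16) = b(15)
b(15) = a(14)
a(14) = b(13)
b(13) = a(12)
a(12) = b(11)
b(11) = a(10)
a(10) = b(9)
b(9) = a(8)
a(8) = b(7)
b(7) = a(6)
a(6) = b(5)
b(5) = a(4)
a(4) = b(3)
b(3) = a(2)
a(2) = b(1)
b(1) = a(0)
a(0) = 1  (base case)
Result: 1

1


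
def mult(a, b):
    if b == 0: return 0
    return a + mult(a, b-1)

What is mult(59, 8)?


mult(59, 8) = 59 + mult(59, 7)
mult(59, 7) = 59 + mult(59, 6)
mult(59, 6) = 59 + mult(59, 5)
mult(59, 5) = 59 + mult(59, 4)
mult(59, 4) = 59 + mult(59, 3)
mult(59, 3) = 59 + mult(59, 2)
mult(59, 2) = 59 + mult(59, 1)
mult(59, 1) = 59 + mult(59, 0)
mult(59, 0) = 0  (base case)
Total: 59 + 59 + 59 + 59 + 59 + 59 + 59 + 59 + 0 = 472

472


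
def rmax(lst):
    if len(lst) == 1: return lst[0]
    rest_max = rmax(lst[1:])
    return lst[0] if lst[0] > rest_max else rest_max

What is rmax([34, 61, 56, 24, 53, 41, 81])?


rmax([34, 61, 56, 24, 53, 41, 81]): compare 34 with rmax([61, 56, 24, 53, 41, 81])
rmax([61, 56, 24, 53, 41, 81]): compare 61 with rmax([56, 24, 53, 41, 81])
rmax([56, 24, 53, 41, 81]): compare 56 with rmax([24, 53, 41, 81])
rmax([24, 53, 41, 81]): compare 24 with rmax([53, 41, 81])
rmax([53, 41, 81]): compare 53 with rmax([41, 81])
rmax([41, 81]): compare 41 with rmax([81])
rmax([81]) = 81  (base case)
Compare 41 with 81 -> 81
Compare 53 with 81 -> 81
Compare 24 with 81 -> 81
Compare 56 with 81 -> 81
Compare 61 with 81 -> 81
Compare 34 with 81 -> 81

81


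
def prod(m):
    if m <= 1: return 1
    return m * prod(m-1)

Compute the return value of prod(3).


prod(3)
= 3 * prod(2)
= 3 * 2 * prod(1)
= 3 * 2 * 1
= 6

6


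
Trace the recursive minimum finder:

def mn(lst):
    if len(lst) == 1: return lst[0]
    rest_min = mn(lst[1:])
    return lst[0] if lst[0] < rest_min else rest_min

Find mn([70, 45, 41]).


mn([70, 45, 41]): compare 70 with mn([45, 41])
mn([45, 41]): compare 45 with mn([41])
mn([41]) = 41  (base case)
Compare 45 with 41 -> 41
Compare 70 with 41 -> 41

41


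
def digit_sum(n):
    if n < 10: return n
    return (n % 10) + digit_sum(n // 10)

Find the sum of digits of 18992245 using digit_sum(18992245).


digit_sum(18992245) = 5 + digit_sum(1899224)
digit_sum(1899224) = 4 + digit_sum(189922)
digit_sum(189922) = 2 + digit_sum(18992)
digit_sum(18992) = 2 + digit_sum(1899)
digit_sum(1899) = 9 + digit_sum(189)
digit_sum(189) = 9 + digit_sum(18)
digit_sum(18) = 8 + digit_sum(1)
digit_sum(1) = 1  (base case)
Total: 5 + 4 + 2 + 2 + 9 + 9 + 8 + 1 = 40

40
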